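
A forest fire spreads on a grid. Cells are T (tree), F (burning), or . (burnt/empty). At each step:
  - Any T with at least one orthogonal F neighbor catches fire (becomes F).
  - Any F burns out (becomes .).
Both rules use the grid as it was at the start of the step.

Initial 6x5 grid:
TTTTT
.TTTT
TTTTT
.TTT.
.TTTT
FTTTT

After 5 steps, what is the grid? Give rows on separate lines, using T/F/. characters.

Step 1: 1 trees catch fire, 1 burn out
  TTTTT
  .TTTT
  TTTTT
  .TTT.
  .TTTT
  .FTTT
Step 2: 2 trees catch fire, 1 burn out
  TTTTT
  .TTTT
  TTTTT
  .TTT.
  .FTTT
  ..FTT
Step 3: 3 trees catch fire, 2 burn out
  TTTTT
  .TTTT
  TTTTT
  .FTT.
  ..FTT
  ...FT
Step 4: 4 trees catch fire, 3 burn out
  TTTTT
  .TTTT
  TFTTT
  ..FT.
  ...FT
  ....F
Step 5: 5 trees catch fire, 4 burn out
  TTTTT
  .FTTT
  F.FTT
  ...F.
  ....F
  .....

TTTTT
.FTTT
F.FTT
...F.
....F
.....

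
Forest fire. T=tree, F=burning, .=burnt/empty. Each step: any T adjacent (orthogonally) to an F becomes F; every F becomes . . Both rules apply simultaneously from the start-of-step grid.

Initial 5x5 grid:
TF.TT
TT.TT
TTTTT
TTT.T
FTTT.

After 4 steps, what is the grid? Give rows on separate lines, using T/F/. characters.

Step 1: 4 trees catch fire, 2 burn out
  F..TT
  TF.TT
  TTTTT
  FTT.T
  .FTT.
Step 2: 5 trees catch fire, 4 burn out
  ...TT
  F..TT
  FFTTT
  .FT.T
  ..FT.
Step 3: 3 trees catch fire, 5 burn out
  ...TT
  ...TT
  ..FTT
  ..F.T
  ...F.
Step 4: 1 trees catch fire, 3 burn out
  ...TT
  ...TT
  ...FT
  ....T
  .....

...TT
...TT
...FT
....T
.....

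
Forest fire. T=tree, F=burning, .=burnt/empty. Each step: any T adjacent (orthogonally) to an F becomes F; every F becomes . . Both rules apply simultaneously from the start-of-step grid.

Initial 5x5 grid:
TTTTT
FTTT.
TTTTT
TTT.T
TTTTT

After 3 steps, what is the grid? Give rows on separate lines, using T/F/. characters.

Step 1: 3 trees catch fire, 1 burn out
  FTTTT
  .FTT.
  FTTTT
  TTT.T
  TTTTT
Step 2: 4 trees catch fire, 3 burn out
  .FTTT
  ..FT.
  .FTTT
  FTT.T
  TTTTT
Step 3: 5 trees catch fire, 4 burn out
  ..FTT
  ...F.
  ..FTT
  .FT.T
  FTTTT

..FTT
...F.
..FTT
.FT.T
FTTTT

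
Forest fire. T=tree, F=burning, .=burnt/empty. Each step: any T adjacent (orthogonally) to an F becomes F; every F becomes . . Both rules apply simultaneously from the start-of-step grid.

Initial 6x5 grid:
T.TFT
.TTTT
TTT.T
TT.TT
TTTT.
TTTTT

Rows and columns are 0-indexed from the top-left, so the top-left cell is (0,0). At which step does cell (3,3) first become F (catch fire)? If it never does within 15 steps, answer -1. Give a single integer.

Step 1: cell (3,3)='T' (+3 fires, +1 burnt)
Step 2: cell (3,3)='T' (+2 fires, +3 burnt)
Step 3: cell (3,3)='T' (+3 fires, +2 burnt)
Step 4: cell (3,3)='T' (+2 fires, +3 burnt)
Step 5: cell (3,3)='F' (+3 fires, +2 burnt)
  -> target ignites at step 5
Step 6: cell (3,3)='.' (+3 fires, +3 burnt)
Step 7: cell (3,3)='.' (+4 fires, +3 burnt)
Step 8: cell (3,3)='.' (+3 fires, +4 burnt)
Step 9: cell (3,3)='.' (+0 fires, +3 burnt)
  fire out at step 9

5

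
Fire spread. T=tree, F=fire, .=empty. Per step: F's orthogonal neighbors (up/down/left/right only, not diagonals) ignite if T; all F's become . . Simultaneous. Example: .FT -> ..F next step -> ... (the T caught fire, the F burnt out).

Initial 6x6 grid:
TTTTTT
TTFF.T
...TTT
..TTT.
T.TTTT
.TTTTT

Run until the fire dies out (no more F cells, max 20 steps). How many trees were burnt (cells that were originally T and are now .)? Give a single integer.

Answer: 24

Derivation:
Step 1: +4 fires, +2 burnt (F count now 4)
Step 2: +5 fires, +4 burnt (F count now 5)
Step 3: +6 fires, +5 burnt (F count now 6)
Step 4: +4 fires, +6 burnt (F count now 4)
Step 5: +3 fires, +4 burnt (F count now 3)
Step 6: +2 fires, +3 burnt (F count now 2)
Step 7: +0 fires, +2 burnt (F count now 0)
Fire out after step 7
Initially T: 25, now '.': 35
Total burnt (originally-T cells now '.'): 24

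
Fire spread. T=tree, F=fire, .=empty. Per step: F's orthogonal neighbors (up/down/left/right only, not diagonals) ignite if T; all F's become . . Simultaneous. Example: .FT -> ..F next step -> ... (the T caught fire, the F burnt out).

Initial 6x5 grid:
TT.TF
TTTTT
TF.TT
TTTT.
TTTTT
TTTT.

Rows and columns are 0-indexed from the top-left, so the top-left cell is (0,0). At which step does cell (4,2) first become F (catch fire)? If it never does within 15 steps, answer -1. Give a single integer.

Step 1: cell (4,2)='T' (+5 fires, +2 burnt)
Step 2: cell (4,2)='T' (+8 fires, +5 burnt)
Step 3: cell (4,2)='F' (+6 fires, +8 burnt)
  -> target ignites at step 3
Step 4: cell (4,2)='.' (+3 fires, +6 burnt)
Step 5: cell (4,2)='.' (+2 fires, +3 burnt)
Step 6: cell (4,2)='.' (+0 fires, +2 burnt)
  fire out at step 6

3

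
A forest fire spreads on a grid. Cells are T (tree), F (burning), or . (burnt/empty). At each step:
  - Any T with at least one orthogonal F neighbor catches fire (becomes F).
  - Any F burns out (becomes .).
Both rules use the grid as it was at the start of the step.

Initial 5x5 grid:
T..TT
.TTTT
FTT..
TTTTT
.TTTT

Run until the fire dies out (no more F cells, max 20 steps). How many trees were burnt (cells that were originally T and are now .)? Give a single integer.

Step 1: +2 fires, +1 burnt (F count now 2)
Step 2: +3 fires, +2 burnt (F count now 3)
Step 3: +3 fires, +3 burnt (F count now 3)
Step 4: +3 fires, +3 burnt (F count now 3)
Step 5: +4 fires, +3 burnt (F count now 4)
Step 6: +2 fires, +4 burnt (F count now 2)
Step 7: +0 fires, +2 burnt (F count now 0)
Fire out after step 7
Initially T: 18, now '.': 24
Total burnt (originally-T cells now '.'): 17

Answer: 17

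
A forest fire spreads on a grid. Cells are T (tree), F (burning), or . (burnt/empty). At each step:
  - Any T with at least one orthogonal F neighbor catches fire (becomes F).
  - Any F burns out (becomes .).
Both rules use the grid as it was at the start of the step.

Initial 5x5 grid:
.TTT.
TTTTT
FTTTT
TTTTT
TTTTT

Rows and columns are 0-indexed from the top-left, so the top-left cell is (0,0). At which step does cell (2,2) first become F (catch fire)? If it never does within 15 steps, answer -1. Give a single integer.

Step 1: cell (2,2)='T' (+3 fires, +1 burnt)
Step 2: cell (2,2)='F' (+4 fires, +3 burnt)
  -> target ignites at step 2
Step 3: cell (2,2)='.' (+5 fires, +4 burnt)
Step 4: cell (2,2)='.' (+5 fires, +5 burnt)
Step 5: cell (2,2)='.' (+4 fires, +5 burnt)
Step 6: cell (2,2)='.' (+1 fires, +4 burnt)
Step 7: cell (2,2)='.' (+0 fires, +1 burnt)
  fire out at step 7

2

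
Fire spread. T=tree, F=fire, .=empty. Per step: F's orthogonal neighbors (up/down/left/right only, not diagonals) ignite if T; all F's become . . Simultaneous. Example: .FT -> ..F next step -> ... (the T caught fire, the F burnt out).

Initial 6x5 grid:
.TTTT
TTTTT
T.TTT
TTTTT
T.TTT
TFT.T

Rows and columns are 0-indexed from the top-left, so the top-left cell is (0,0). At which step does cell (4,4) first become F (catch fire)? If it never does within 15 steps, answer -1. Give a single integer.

Step 1: cell (4,4)='T' (+2 fires, +1 burnt)
Step 2: cell (4,4)='T' (+2 fires, +2 burnt)
Step 3: cell (4,4)='T' (+3 fires, +2 burnt)
Step 4: cell (4,4)='F' (+5 fires, +3 burnt)
  -> target ignites at step 4
Step 5: cell (4,4)='.' (+5 fires, +5 burnt)
Step 6: cell (4,4)='.' (+4 fires, +5 burnt)
Step 7: cell (4,4)='.' (+3 fires, +4 burnt)
Step 8: cell (4,4)='.' (+1 fires, +3 burnt)
Step 9: cell (4,4)='.' (+0 fires, +1 burnt)
  fire out at step 9

4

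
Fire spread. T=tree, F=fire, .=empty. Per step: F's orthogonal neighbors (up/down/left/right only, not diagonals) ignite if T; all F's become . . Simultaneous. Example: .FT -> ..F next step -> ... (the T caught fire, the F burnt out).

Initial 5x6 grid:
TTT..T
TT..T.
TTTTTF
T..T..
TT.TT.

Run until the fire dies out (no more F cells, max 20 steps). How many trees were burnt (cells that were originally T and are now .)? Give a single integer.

Step 1: +1 fires, +1 burnt (F count now 1)
Step 2: +2 fires, +1 burnt (F count now 2)
Step 3: +2 fires, +2 burnt (F count now 2)
Step 4: +2 fires, +2 burnt (F count now 2)
Step 5: +3 fires, +2 burnt (F count now 3)
Step 6: +3 fires, +3 burnt (F count now 3)
Step 7: +3 fires, +3 burnt (F count now 3)
Step 8: +1 fires, +3 burnt (F count now 1)
Step 9: +0 fires, +1 burnt (F count now 0)
Fire out after step 9
Initially T: 18, now '.': 29
Total burnt (originally-T cells now '.'): 17

Answer: 17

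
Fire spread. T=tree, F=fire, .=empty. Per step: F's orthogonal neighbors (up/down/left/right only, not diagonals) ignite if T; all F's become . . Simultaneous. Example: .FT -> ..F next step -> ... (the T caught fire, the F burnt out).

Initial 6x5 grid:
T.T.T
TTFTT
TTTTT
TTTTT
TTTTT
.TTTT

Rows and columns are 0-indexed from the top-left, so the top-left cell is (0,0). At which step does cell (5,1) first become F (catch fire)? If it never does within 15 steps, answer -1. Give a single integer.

Step 1: cell (5,1)='T' (+4 fires, +1 burnt)
Step 2: cell (5,1)='T' (+5 fires, +4 burnt)
Step 3: cell (5,1)='T' (+7 fires, +5 burnt)
Step 4: cell (5,1)='T' (+5 fires, +7 burnt)
Step 5: cell (5,1)='F' (+4 fires, +5 burnt)
  -> target ignites at step 5
Step 6: cell (5,1)='.' (+1 fires, +4 burnt)
Step 7: cell (5,1)='.' (+0 fires, +1 burnt)
  fire out at step 7

5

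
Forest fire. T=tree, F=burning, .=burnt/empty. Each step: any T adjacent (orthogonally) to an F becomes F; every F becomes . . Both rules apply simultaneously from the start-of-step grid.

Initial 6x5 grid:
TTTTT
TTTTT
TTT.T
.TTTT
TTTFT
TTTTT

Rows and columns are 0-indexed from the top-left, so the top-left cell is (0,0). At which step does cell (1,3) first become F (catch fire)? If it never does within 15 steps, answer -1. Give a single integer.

Step 1: cell (1,3)='T' (+4 fires, +1 burnt)
Step 2: cell (1,3)='T' (+5 fires, +4 burnt)
Step 3: cell (1,3)='T' (+5 fires, +5 burnt)
Step 4: cell (1,3)='T' (+4 fires, +5 burnt)
Step 5: cell (1,3)='F' (+5 fires, +4 burnt)
  -> target ignites at step 5
Step 6: cell (1,3)='.' (+3 fires, +5 burnt)
Step 7: cell (1,3)='.' (+1 fires, +3 burnt)
Step 8: cell (1,3)='.' (+0 fires, +1 burnt)
  fire out at step 8

5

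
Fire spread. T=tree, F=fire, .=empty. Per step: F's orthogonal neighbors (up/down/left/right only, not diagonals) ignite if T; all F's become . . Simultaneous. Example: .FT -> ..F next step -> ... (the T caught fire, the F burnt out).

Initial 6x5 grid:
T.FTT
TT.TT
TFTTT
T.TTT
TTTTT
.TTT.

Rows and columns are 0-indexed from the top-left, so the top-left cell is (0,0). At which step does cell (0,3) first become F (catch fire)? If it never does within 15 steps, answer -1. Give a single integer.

Step 1: cell (0,3)='F' (+4 fires, +2 burnt)
  -> target ignites at step 1
Step 2: cell (0,3)='.' (+6 fires, +4 burnt)
Step 3: cell (0,3)='.' (+6 fires, +6 burnt)
Step 4: cell (0,3)='.' (+4 fires, +6 burnt)
Step 5: cell (0,3)='.' (+3 fires, +4 burnt)
Step 6: cell (0,3)='.' (+0 fires, +3 burnt)
  fire out at step 6

1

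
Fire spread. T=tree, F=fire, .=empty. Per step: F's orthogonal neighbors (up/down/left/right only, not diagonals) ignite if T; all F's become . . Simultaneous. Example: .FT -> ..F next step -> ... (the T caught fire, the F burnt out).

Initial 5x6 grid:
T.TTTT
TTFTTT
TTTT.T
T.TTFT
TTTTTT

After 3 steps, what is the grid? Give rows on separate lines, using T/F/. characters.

Step 1: 7 trees catch fire, 2 burn out
  T.FTTT
  TF.FTT
  TTFT.T
  T.TF.F
  TTTTFT
Step 2: 9 trees catch fire, 7 burn out
  T..FTT
  F...FT
  TF.F.F
  T.F...
  TTTF.F
Step 3: 5 trees catch fire, 9 burn out
  F...FT
  .....F
  F.....
  T.....
  TTF...

F...FT
.....F
F.....
T.....
TTF...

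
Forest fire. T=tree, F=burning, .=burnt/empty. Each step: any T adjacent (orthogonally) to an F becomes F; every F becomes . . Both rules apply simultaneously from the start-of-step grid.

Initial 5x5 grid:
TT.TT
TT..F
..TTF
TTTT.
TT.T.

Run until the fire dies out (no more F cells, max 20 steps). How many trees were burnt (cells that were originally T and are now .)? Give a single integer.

Answer: 11

Derivation:
Step 1: +2 fires, +2 burnt (F count now 2)
Step 2: +3 fires, +2 burnt (F count now 3)
Step 3: +2 fires, +3 burnt (F count now 2)
Step 4: +1 fires, +2 burnt (F count now 1)
Step 5: +2 fires, +1 burnt (F count now 2)
Step 6: +1 fires, +2 burnt (F count now 1)
Step 7: +0 fires, +1 burnt (F count now 0)
Fire out after step 7
Initially T: 15, now '.': 21
Total burnt (originally-T cells now '.'): 11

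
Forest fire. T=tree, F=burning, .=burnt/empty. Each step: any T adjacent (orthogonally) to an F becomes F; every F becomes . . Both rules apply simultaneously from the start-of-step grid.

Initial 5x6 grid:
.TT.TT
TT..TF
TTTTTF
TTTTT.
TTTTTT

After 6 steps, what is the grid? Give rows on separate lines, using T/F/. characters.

Step 1: 3 trees catch fire, 2 burn out
  .TT.TF
  TT..F.
  TTTTF.
  TTTTT.
  TTTTTT
Step 2: 3 trees catch fire, 3 burn out
  .TT.F.
  TT....
  TTTF..
  TTTTF.
  TTTTTT
Step 3: 3 trees catch fire, 3 burn out
  .TT...
  TT....
  TTF...
  TTTF..
  TTTTFT
Step 4: 4 trees catch fire, 3 burn out
  .TT...
  TT....
  TF....
  TTF...
  TTTF.F
Step 5: 4 trees catch fire, 4 burn out
  .TT...
  TF....
  F.....
  TF....
  TTF...
Step 6: 4 trees catch fire, 4 burn out
  .FT...
  F.....
  ......
  F.....
  TF....

.FT...
F.....
......
F.....
TF....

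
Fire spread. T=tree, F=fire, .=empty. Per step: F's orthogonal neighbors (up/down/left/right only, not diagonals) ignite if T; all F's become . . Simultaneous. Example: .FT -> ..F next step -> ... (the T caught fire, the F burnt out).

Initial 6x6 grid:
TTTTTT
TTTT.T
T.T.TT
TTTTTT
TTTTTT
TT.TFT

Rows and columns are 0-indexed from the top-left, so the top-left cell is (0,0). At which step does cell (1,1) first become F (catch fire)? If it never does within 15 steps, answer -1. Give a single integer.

Step 1: cell (1,1)='T' (+3 fires, +1 burnt)
Step 2: cell (1,1)='T' (+3 fires, +3 burnt)
Step 3: cell (1,1)='T' (+4 fires, +3 burnt)
Step 4: cell (1,1)='T' (+3 fires, +4 burnt)
Step 5: cell (1,1)='T' (+5 fires, +3 burnt)
Step 6: cell (1,1)='T' (+4 fires, +5 burnt)
Step 7: cell (1,1)='F' (+5 fires, +4 burnt)
  -> target ignites at step 7
Step 8: cell (1,1)='.' (+3 fires, +5 burnt)
Step 9: cell (1,1)='.' (+1 fires, +3 burnt)
Step 10: cell (1,1)='.' (+0 fires, +1 burnt)
  fire out at step 10

7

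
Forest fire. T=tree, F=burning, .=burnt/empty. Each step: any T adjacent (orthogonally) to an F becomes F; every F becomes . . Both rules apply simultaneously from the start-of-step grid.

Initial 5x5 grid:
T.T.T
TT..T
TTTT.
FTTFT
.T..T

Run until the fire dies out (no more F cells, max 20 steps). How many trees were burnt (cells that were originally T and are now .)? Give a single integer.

Step 1: +5 fires, +2 burnt (F count now 5)
Step 2: +5 fires, +5 burnt (F count now 5)
Step 3: +2 fires, +5 burnt (F count now 2)
Step 4: +0 fires, +2 burnt (F count now 0)
Fire out after step 4
Initially T: 15, now '.': 22
Total burnt (originally-T cells now '.'): 12

Answer: 12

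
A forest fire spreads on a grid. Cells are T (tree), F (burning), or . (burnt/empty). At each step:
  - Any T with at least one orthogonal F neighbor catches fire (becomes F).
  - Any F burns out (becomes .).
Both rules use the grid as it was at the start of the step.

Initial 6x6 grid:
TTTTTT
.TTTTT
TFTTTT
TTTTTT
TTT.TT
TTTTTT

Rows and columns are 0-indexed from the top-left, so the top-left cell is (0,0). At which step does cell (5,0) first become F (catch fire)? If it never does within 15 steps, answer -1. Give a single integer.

Step 1: cell (5,0)='T' (+4 fires, +1 burnt)
Step 2: cell (5,0)='T' (+6 fires, +4 burnt)
Step 3: cell (5,0)='T' (+8 fires, +6 burnt)
Step 4: cell (5,0)='F' (+6 fires, +8 burnt)
  -> target ignites at step 4
Step 5: cell (5,0)='.' (+5 fires, +6 burnt)
Step 6: cell (5,0)='.' (+3 fires, +5 burnt)
Step 7: cell (5,0)='.' (+1 fires, +3 burnt)
Step 8: cell (5,0)='.' (+0 fires, +1 burnt)
  fire out at step 8

4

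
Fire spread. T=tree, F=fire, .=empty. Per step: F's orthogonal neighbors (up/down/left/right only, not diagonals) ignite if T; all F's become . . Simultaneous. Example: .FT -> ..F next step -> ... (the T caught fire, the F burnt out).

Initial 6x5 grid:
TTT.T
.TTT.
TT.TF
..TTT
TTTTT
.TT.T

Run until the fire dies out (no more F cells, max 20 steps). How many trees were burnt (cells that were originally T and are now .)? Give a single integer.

Answer: 20

Derivation:
Step 1: +2 fires, +1 burnt (F count now 2)
Step 2: +3 fires, +2 burnt (F count now 3)
Step 3: +4 fires, +3 burnt (F count now 4)
Step 4: +3 fires, +4 burnt (F count now 3)
Step 5: +4 fires, +3 burnt (F count now 4)
Step 6: +4 fires, +4 burnt (F count now 4)
Step 7: +0 fires, +4 burnt (F count now 0)
Fire out after step 7
Initially T: 21, now '.': 29
Total burnt (originally-T cells now '.'): 20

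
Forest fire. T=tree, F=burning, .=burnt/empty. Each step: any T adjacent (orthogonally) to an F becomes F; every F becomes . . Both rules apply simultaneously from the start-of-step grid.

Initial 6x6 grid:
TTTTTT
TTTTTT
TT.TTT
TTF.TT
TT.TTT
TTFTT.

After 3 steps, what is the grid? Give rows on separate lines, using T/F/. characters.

Step 1: 3 trees catch fire, 2 burn out
  TTTTTT
  TTTTTT
  TT.TTT
  TF..TT
  TT.TTT
  TF.FT.
Step 2: 6 trees catch fire, 3 burn out
  TTTTTT
  TTTTTT
  TF.TTT
  F...TT
  TF.FTT
  F...F.
Step 3: 4 trees catch fire, 6 burn out
  TTTTTT
  TFTTTT
  F..TTT
  ....TT
  F...FT
  ......

TTTTTT
TFTTTT
F..TTT
....TT
F...FT
......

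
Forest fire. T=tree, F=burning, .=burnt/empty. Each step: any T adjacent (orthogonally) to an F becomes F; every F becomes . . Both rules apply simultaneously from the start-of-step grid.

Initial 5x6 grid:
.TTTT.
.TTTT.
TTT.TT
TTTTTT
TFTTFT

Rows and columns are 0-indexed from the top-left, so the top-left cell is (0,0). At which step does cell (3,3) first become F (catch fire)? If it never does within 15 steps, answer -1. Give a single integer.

Step 1: cell (3,3)='T' (+6 fires, +2 burnt)
Step 2: cell (3,3)='F' (+6 fires, +6 burnt)
  -> target ignites at step 2
Step 3: cell (3,3)='.' (+5 fires, +6 burnt)
Step 4: cell (3,3)='.' (+4 fires, +5 burnt)
Step 5: cell (3,3)='.' (+2 fires, +4 burnt)
Step 6: cell (3,3)='.' (+0 fires, +2 burnt)
  fire out at step 6

2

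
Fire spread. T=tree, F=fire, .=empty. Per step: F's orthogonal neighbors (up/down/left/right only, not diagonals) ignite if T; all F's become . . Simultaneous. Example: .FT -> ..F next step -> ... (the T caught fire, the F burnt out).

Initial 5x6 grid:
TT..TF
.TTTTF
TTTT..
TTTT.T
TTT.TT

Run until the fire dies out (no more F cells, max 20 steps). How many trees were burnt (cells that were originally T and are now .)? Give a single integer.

Answer: 18

Derivation:
Step 1: +2 fires, +2 burnt (F count now 2)
Step 2: +1 fires, +2 burnt (F count now 1)
Step 3: +2 fires, +1 burnt (F count now 2)
Step 4: +3 fires, +2 burnt (F count now 3)
Step 5: +3 fires, +3 burnt (F count now 3)
Step 6: +4 fires, +3 burnt (F count now 4)
Step 7: +2 fires, +4 burnt (F count now 2)
Step 8: +1 fires, +2 burnt (F count now 1)
Step 9: +0 fires, +1 burnt (F count now 0)
Fire out after step 9
Initially T: 21, now '.': 27
Total burnt (originally-T cells now '.'): 18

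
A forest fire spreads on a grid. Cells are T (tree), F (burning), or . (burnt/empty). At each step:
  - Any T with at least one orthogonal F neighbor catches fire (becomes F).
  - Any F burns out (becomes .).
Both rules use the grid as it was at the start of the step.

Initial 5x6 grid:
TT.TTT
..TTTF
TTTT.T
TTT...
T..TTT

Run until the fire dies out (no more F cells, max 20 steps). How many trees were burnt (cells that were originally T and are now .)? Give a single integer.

Step 1: +3 fires, +1 burnt (F count now 3)
Step 2: +2 fires, +3 burnt (F count now 2)
Step 3: +3 fires, +2 burnt (F count now 3)
Step 4: +1 fires, +3 burnt (F count now 1)
Step 5: +2 fires, +1 burnt (F count now 2)
Step 6: +2 fires, +2 burnt (F count now 2)
Step 7: +1 fires, +2 burnt (F count now 1)
Step 8: +1 fires, +1 burnt (F count now 1)
Step 9: +0 fires, +1 burnt (F count now 0)
Fire out after step 9
Initially T: 20, now '.': 25
Total burnt (originally-T cells now '.'): 15

Answer: 15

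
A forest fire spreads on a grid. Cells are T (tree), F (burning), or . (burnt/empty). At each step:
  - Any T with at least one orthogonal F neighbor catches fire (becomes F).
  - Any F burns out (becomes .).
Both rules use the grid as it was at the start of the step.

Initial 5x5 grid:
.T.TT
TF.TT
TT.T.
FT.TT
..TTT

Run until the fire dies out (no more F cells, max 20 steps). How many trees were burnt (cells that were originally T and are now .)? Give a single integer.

Answer: 5

Derivation:
Step 1: +5 fires, +2 burnt (F count now 5)
Step 2: +0 fires, +5 burnt (F count now 0)
Fire out after step 2
Initially T: 15, now '.': 15
Total burnt (originally-T cells now '.'): 5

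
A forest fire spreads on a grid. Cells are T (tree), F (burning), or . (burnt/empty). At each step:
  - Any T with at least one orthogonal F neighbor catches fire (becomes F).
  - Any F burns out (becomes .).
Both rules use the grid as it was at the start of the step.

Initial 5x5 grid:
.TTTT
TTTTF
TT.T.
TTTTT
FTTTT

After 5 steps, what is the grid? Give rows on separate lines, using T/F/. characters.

Step 1: 4 trees catch fire, 2 burn out
  .TTTF
  TTTF.
  TT.T.
  FTTTT
  .FTTT
Step 2: 6 trees catch fire, 4 burn out
  .TTF.
  TTF..
  FT.F.
  .FTTT
  ..FTT
Step 3: 7 trees catch fire, 6 burn out
  .TF..
  FF...
  .F...
  ..FFT
  ...FT
Step 4: 3 trees catch fire, 7 burn out
  .F...
  .....
  .....
  ....F
  ....F
Step 5: 0 trees catch fire, 3 burn out
  .....
  .....
  .....
  .....
  .....

.....
.....
.....
.....
.....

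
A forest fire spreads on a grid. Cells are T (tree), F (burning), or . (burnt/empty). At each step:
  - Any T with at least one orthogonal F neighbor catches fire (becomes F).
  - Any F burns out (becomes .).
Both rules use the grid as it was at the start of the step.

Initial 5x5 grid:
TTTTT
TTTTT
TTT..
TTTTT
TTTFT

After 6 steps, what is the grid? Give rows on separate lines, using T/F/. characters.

Step 1: 3 trees catch fire, 1 burn out
  TTTTT
  TTTTT
  TTT..
  TTTFT
  TTF.F
Step 2: 3 trees catch fire, 3 burn out
  TTTTT
  TTTTT
  TTT..
  TTF.F
  TF...
Step 3: 3 trees catch fire, 3 burn out
  TTTTT
  TTTTT
  TTF..
  TF...
  F....
Step 4: 3 trees catch fire, 3 burn out
  TTTTT
  TTFTT
  TF...
  F....
  .....
Step 5: 4 trees catch fire, 3 burn out
  TTFTT
  TF.FT
  F....
  .....
  .....
Step 6: 4 trees catch fire, 4 burn out
  TF.FT
  F...F
  .....
  .....
  .....

TF.FT
F...F
.....
.....
.....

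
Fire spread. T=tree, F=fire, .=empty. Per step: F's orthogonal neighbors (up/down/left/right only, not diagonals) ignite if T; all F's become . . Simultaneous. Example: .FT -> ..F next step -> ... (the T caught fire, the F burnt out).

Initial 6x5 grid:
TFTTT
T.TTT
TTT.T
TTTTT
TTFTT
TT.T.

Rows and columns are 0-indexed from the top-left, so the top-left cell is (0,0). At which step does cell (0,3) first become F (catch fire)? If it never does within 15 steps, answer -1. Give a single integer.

Step 1: cell (0,3)='T' (+5 fires, +2 burnt)
Step 2: cell (0,3)='F' (+10 fires, +5 burnt)
  -> target ignites at step 2
Step 3: cell (0,3)='.' (+7 fires, +10 burnt)
Step 4: cell (0,3)='.' (+2 fires, +7 burnt)
Step 5: cell (0,3)='.' (+0 fires, +2 burnt)
  fire out at step 5

2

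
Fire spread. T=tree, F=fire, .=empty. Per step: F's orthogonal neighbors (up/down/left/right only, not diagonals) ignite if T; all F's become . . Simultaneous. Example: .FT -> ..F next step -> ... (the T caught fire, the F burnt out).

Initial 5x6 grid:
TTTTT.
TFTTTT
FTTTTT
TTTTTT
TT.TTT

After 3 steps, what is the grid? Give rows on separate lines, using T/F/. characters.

Step 1: 5 trees catch fire, 2 burn out
  TFTTT.
  F.FTTT
  .FTTTT
  FTTTTT
  TT.TTT
Step 2: 6 trees catch fire, 5 burn out
  F.FTT.
  ...FTT
  ..FTTT
  .FTTTT
  FT.TTT
Step 3: 5 trees catch fire, 6 burn out
  ...FT.
  ....FT
  ...FTT
  ..FTTT
  .F.TTT

...FT.
....FT
...FTT
..FTTT
.F.TTT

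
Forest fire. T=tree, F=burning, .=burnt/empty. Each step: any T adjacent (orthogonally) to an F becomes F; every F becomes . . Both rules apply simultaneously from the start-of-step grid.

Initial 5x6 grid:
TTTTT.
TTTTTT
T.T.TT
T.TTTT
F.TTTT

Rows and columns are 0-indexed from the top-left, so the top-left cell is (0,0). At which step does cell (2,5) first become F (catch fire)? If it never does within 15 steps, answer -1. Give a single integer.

Step 1: cell (2,5)='T' (+1 fires, +1 burnt)
Step 2: cell (2,5)='T' (+1 fires, +1 burnt)
Step 3: cell (2,5)='T' (+1 fires, +1 burnt)
Step 4: cell (2,5)='T' (+2 fires, +1 burnt)
Step 5: cell (2,5)='T' (+2 fires, +2 burnt)
Step 6: cell (2,5)='T' (+3 fires, +2 burnt)
Step 7: cell (2,5)='T' (+3 fires, +3 burnt)
Step 8: cell (2,5)='T' (+5 fires, +3 burnt)
Step 9: cell (2,5)='F' (+3 fires, +5 burnt)
  -> target ignites at step 9
Step 10: cell (2,5)='.' (+2 fires, +3 burnt)
Step 11: cell (2,5)='.' (+1 fires, +2 burnt)
Step 12: cell (2,5)='.' (+0 fires, +1 burnt)
  fire out at step 12

9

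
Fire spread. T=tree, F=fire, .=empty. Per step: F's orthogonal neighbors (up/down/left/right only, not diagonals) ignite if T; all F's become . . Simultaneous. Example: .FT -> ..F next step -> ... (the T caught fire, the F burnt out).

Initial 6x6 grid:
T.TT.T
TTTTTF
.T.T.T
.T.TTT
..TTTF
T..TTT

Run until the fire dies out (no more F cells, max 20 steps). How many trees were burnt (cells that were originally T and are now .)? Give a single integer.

Answer: 22

Derivation:
Step 1: +6 fires, +2 burnt (F count now 6)
Step 2: +4 fires, +6 burnt (F count now 4)
Step 3: +6 fires, +4 burnt (F count now 6)
Step 4: +2 fires, +6 burnt (F count now 2)
Step 5: +2 fires, +2 burnt (F count now 2)
Step 6: +2 fires, +2 burnt (F count now 2)
Step 7: +0 fires, +2 burnt (F count now 0)
Fire out after step 7
Initially T: 23, now '.': 35
Total burnt (originally-T cells now '.'): 22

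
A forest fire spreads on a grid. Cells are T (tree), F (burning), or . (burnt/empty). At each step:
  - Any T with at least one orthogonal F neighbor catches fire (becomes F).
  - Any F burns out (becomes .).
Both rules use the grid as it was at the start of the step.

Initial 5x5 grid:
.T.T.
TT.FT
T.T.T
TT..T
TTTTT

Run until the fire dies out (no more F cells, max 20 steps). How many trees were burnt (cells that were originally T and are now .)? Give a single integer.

Answer: 15

Derivation:
Step 1: +2 fires, +1 burnt (F count now 2)
Step 2: +1 fires, +2 burnt (F count now 1)
Step 3: +1 fires, +1 burnt (F count now 1)
Step 4: +1 fires, +1 burnt (F count now 1)
Step 5: +1 fires, +1 burnt (F count now 1)
Step 6: +1 fires, +1 burnt (F count now 1)
Step 7: +1 fires, +1 burnt (F count now 1)
Step 8: +2 fires, +1 burnt (F count now 2)
Step 9: +1 fires, +2 burnt (F count now 1)
Step 10: +1 fires, +1 burnt (F count now 1)
Step 11: +1 fires, +1 burnt (F count now 1)
Step 12: +1 fires, +1 burnt (F count now 1)
Step 13: +1 fires, +1 burnt (F count now 1)
Step 14: +0 fires, +1 burnt (F count now 0)
Fire out after step 14
Initially T: 16, now '.': 24
Total burnt (originally-T cells now '.'): 15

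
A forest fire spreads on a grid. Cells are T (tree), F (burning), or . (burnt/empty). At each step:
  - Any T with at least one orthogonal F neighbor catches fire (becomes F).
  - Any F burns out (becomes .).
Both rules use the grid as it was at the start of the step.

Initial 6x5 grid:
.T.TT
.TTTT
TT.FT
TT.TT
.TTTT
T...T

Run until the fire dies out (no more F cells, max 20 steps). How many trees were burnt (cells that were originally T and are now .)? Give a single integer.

Answer: 19

Derivation:
Step 1: +3 fires, +1 burnt (F count now 3)
Step 2: +5 fires, +3 burnt (F count now 5)
Step 3: +4 fires, +5 burnt (F count now 4)
Step 4: +4 fires, +4 burnt (F count now 4)
Step 5: +2 fires, +4 burnt (F count now 2)
Step 6: +1 fires, +2 burnt (F count now 1)
Step 7: +0 fires, +1 burnt (F count now 0)
Fire out after step 7
Initially T: 20, now '.': 29
Total burnt (originally-T cells now '.'): 19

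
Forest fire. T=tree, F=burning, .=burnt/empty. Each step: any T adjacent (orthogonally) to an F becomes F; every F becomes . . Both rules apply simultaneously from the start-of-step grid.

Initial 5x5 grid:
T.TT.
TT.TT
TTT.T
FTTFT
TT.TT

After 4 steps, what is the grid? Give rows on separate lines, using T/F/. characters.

Step 1: 6 trees catch fire, 2 burn out
  T.TT.
  TT.TT
  FTT.T
  .FF.F
  FT.FT
Step 2: 6 trees catch fire, 6 burn out
  T.TT.
  FT.TT
  .FF.F
  .....
  .F..F
Step 3: 3 trees catch fire, 6 burn out
  F.TT.
  .F.TF
  .....
  .....
  .....
Step 4: 1 trees catch fire, 3 burn out
  ..TT.
  ...F.
  .....
  .....
  .....

..TT.
...F.
.....
.....
.....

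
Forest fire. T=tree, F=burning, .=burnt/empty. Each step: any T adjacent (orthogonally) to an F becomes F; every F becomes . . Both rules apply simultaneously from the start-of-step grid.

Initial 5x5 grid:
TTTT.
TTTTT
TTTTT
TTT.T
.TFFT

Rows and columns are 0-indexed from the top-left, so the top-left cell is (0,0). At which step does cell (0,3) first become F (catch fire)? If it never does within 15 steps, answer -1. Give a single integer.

Step 1: cell (0,3)='T' (+3 fires, +2 burnt)
Step 2: cell (0,3)='T' (+3 fires, +3 burnt)
Step 3: cell (0,3)='T' (+5 fires, +3 burnt)
Step 4: cell (0,3)='T' (+5 fires, +5 burnt)
Step 5: cell (0,3)='F' (+3 fires, +5 burnt)
  -> target ignites at step 5
Step 6: cell (0,3)='.' (+1 fires, +3 burnt)
Step 7: cell (0,3)='.' (+0 fires, +1 burnt)
  fire out at step 7

5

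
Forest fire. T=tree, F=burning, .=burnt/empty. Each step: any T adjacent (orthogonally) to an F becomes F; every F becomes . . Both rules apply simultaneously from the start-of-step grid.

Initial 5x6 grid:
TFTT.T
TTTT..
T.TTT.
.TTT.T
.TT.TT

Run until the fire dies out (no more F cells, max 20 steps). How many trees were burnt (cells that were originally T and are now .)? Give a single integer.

Step 1: +3 fires, +1 burnt (F count now 3)
Step 2: +3 fires, +3 burnt (F count now 3)
Step 3: +3 fires, +3 burnt (F count now 3)
Step 4: +2 fires, +3 burnt (F count now 2)
Step 5: +4 fires, +2 burnt (F count now 4)
Step 6: +1 fires, +4 burnt (F count now 1)
Step 7: +0 fires, +1 burnt (F count now 0)
Fire out after step 7
Initially T: 20, now '.': 26
Total burnt (originally-T cells now '.'): 16

Answer: 16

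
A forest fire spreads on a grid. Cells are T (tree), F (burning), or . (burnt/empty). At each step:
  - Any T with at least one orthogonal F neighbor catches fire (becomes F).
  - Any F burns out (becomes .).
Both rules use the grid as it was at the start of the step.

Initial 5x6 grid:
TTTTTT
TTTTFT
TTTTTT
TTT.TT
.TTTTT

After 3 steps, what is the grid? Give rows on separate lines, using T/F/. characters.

Step 1: 4 trees catch fire, 1 burn out
  TTTTFT
  TTTF.F
  TTTTFT
  TTT.TT
  .TTTTT
Step 2: 6 trees catch fire, 4 burn out
  TTTF.F
  TTF...
  TTTF.F
  TTT.FT
  .TTTTT
Step 3: 5 trees catch fire, 6 burn out
  TTF...
  TF....
  TTF...
  TTT..F
  .TTTFT

TTF...
TF....
TTF...
TTT..F
.TTTFT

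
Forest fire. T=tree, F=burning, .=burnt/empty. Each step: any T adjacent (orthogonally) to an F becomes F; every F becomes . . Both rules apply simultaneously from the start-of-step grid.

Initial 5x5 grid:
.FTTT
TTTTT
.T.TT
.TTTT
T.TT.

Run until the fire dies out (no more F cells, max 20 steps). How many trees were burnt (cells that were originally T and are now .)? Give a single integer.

Step 1: +2 fires, +1 burnt (F count now 2)
Step 2: +4 fires, +2 burnt (F count now 4)
Step 3: +3 fires, +4 burnt (F count now 3)
Step 4: +3 fires, +3 burnt (F count now 3)
Step 5: +3 fires, +3 burnt (F count now 3)
Step 6: +2 fires, +3 burnt (F count now 2)
Step 7: +0 fires, +2 burnt (F count now 0)
Fire out after step 7
Initially T: 18, now '.': 24
Total burnt (originally-T cells now '.'): 17

Answer: 17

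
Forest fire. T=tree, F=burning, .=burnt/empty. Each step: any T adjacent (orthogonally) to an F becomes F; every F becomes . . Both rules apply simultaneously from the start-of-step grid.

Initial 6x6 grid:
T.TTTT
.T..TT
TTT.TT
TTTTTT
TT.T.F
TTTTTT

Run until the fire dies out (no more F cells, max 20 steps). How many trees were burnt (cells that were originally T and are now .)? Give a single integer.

Answer: 27

Derivation:
Step 1: +2 fires, +1 burnt (F count now 2)
Step 2: +3 fires, +2 burnt (F count now 3)
Step 3: +4 fires, +3 burnt (F count now 4)
Step 4: +5 fires, +4 burnt (F count now 5)
Step 5: +4 fires, +5 burnt (F count now 4)
Step 6: +5 fires, +4 burnt (F count now 5)
Step 7: +4 fires, +5 burnt (F count now 4)
Step 8: +0 fires, +4 burnt (F count now 0)
Fire out after step 8
Initially T: 28, now '.': 35
Total burnt (originally-T cells now '.'): 27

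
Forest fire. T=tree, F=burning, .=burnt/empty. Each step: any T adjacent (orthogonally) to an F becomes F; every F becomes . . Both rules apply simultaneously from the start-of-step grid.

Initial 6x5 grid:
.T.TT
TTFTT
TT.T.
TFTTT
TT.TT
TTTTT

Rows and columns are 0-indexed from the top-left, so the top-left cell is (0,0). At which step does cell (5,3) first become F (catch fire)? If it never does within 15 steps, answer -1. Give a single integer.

Step 1: cell (5,3)='T' (+6 fires, +2 burnt)
Step 2: cell (5,3)='T' (+9 fires, +6 burnt)
Step 3: cell (5,3)='T' (+5 fires, +9 burnt)
Step 4: cell (5,3)='F' (+2 fires, +5 burnt)
  -> target ignites at step 4
Step 5: cell (5,3)='.' (+1 fires, +2 burnt)
Step 6: cell (5,3)='.' (+0 fires, +1 burnt)
  fire out at step 6

4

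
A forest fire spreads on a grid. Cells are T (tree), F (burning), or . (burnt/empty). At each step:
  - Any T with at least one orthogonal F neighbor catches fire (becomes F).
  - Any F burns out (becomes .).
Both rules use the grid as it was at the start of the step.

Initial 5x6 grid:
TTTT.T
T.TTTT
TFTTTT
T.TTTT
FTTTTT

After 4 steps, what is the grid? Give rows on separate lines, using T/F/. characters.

Step 1: 4 trees catch fire, 2 burn out
  TTTT.T
  T.TTTT
  F.FTTT
  F.TTTT
  .FTTTT
Step 2: 5 trees catch fire, 4 burn out
  TTTT.T
  F.FTTT
  ...FTT
  ..FTTT
  ..FTTT
Step 3: 6 trees catch fire, 5 burn out
  FTFT.T
  ...FTT
  ....FT
  ...FTT
  ...FTT
Step 4: 6 trees catch fire, 6 burn out
  .F.F.T
  ....FT
  .....F
  ....FT
  ....FT

.F.F.T
....FT
.....F
....FT
....FT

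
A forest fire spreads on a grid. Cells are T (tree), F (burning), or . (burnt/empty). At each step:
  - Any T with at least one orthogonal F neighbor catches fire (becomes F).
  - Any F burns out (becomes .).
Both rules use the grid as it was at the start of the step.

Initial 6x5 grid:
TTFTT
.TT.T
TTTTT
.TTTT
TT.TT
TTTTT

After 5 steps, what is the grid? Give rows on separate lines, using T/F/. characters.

Step 1: 3 trees catch fire, 1 burn out
  TF.FT
  .TF.T
  TTTTT
  .TTTT
  TT.TT
  TTTTT
Step 2: 4 trees catch fire, 3 burn out
  F...F
  .F..T
  TTFTT
  .TTTT
  TT.TT
  TTTTT
Step 3: 4 trees catch fire, 4 burn out
  .....
  ....F
  TF.FT
  .TFTT
  TT.TT
  TTTTT
Step 4: 4 trees catch fire, 4 burn out
  .....
  .....
  F...F
  .F.FT
  TT.TT
  TTTTT
Step 5: 3 trees catch fire, 4 burn out
  .....
  .....
  .....
  ....F
  TF.FT
  TTTTT

.....
.....
.....
....F
TF.FT
TTTTT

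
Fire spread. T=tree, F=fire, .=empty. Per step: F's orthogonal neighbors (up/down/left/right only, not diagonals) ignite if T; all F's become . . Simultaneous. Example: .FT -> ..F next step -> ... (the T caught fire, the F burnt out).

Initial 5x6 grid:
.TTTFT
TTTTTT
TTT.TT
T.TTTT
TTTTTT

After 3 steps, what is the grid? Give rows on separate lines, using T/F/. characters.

Step 1: 3 trees catch fire, 1 burn out
  .TTF.F
  TTTTFT
  TTT.TT
  T.TTTT
  TTTTTT
Step 2: 4 trees catch fire, 3 burn out
  .TF...
  TTTF.F
  TTT.FT
  T.TTTT
  TTTTTT
Step 3: 4 trees catch fire, 4 burn out
  .F....
  TTF...
  TTT..F
  T.TTFT
  TTTTTT

.F....
TTF...
TTT..F
T.TTFT
TTTTTT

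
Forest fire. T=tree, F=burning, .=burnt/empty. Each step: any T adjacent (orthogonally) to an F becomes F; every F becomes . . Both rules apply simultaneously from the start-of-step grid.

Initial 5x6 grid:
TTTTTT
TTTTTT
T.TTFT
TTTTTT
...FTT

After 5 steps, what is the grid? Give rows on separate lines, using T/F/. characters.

Step 1: 6 trees catch fire, 2 burn out
  TTTTTT
  TTTTFT
  T.TF.F
  TTTFFT
  ....FT
Step 2: 7 trees catch fire, 6 burn out
  TTTTFT
  TTTF.F
  T.F...
  TTF..F
  .....F
Step 3: 4 trees catch fire, 7 burn out
  TTTF.F
  TTF...
  T.....
  TF....
  ......
Step 4: 3 trees catch fire, 4 burn out
  TTF...
  TF....
  T.....
  F.....
  ......
Step 5: 3 trees catch fire, 3 burn out
  TF....
  F.....
  F.....
  ......
  ......

TF....
F.....
F.....
......
......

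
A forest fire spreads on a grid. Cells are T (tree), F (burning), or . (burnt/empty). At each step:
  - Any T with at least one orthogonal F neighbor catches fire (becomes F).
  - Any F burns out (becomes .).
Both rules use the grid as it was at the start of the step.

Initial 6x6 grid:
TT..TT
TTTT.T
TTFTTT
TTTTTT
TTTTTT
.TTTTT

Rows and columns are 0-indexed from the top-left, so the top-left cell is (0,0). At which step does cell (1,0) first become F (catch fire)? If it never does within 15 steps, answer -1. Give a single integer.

Step 1: cell (1,0)='T' (+4 fires, +1 burnt)
Step 2: cell (1,0)='T' (+7 fires, +4 burnt)
Step 3: cell (1,0)='F' (+8 fires, +7 burnt)
  -> target ignites at step 3
Step 4: cell (1,0)='.' (+7 fires, +8 burnt)
Step 5: cell (1,0)='.' (+3 fires, +7 burnt)
Step 6: cell (1,0)='.' (+2 fires, +3 burnt)
Step 7: cell (1,0)='.' (+0 fires, +2 burnt)
  fire out at step 7

3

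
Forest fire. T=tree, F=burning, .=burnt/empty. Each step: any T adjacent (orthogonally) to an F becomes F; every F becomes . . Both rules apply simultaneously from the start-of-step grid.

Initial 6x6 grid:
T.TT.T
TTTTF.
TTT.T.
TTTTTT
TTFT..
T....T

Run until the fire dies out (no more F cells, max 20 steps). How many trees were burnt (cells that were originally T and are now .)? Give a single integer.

Step 1: +5 fires, +2 burnt (F count now 5)
Step 2: +7 fires, +5 burnt (F count now 7)
Step 3: +6 fires, +7 burnt (F count now 6)
Step 4: +2 fires, +6 burnt (F count now 2)
Step 5: +1 fires, +2 burnt (F count now 1)
Step 6: +0 fires, +1 burnt (F count now 0)
Fire out after step 6
Initially T: 23, now '.': 34
Total burnt (originally-T cells now '.'): 21

Answer: 21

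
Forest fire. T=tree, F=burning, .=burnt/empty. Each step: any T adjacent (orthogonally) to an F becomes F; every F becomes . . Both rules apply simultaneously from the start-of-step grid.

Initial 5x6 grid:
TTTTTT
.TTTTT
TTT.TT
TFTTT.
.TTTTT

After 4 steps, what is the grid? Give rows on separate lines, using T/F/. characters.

Step 1: 4 trees catch fire, 1 burn out
  TTTTTT
  .TTTTT
  TFT.TT
  F.FTT.
  .FTTTT
Step 2: 5 trees catch fire, 4 burn out
  TTTTTT
  .FTTTT
  F.F.TT
  ...FT.
  ..FTTT
Step 3: 4 trees catch fire, 5 burn out
  TFTTTT
  ..FTTT
  ....TT
  ....F.
  ...FTT
Step 4: 5 trees catch fire, 4 burn out
  F.FTTT
  ...FTT
  ....FT
  ......
  ....FT

F.FTTT
...FTT
....FT
......
....FT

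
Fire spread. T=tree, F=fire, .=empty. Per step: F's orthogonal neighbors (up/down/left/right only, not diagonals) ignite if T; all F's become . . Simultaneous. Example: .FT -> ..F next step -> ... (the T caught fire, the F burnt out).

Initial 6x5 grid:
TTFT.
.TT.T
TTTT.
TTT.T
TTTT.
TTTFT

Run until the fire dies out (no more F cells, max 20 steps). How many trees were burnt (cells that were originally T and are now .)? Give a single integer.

Step 1: +6 fires, +2 burnt (F count now 6)
Step 2: +5 fires, +6 burnt (F count now 5)
Step 3: +5 fires, +5 burnt (F count now 5)
Step 4: +3 fires, +5 burnt (F count now 3)
Step 5: +1 fires, +3 burnt (F count now 1)
Step 6: +0 fires, +1 burnt (F count now 0)
Fire out after step 6
Initially T: 22, now '.': 28
Total burnt (originally-T cells now '.'): 20

Answer: 20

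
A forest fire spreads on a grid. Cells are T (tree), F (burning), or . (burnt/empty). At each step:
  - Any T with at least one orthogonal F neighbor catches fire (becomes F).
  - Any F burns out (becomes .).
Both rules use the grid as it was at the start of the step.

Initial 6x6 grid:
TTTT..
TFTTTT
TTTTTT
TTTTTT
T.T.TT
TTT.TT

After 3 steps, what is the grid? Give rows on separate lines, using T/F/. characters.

Step 1: 4 trees catch fire, 1 burn out
  TFTT..
  F.FTTT
  TFTTTT
  TTTTTT
  T.T.TT
  TTT.TT
Step 2: 6 trees catch fire, 4 burn out
  F.FT..
  ...FTT
  F.FTTT
  TFTTTT
  T.T.TT
  TTT.TT
Step 3: 5 trees catch fire, 6 burn out
  ...F..
  ....FT
  ...FTT
  F.FTTT
  T.T.TT
  TTT.TT

...F..
....FT
...FTT
F.FTTT
T.T.TT
TTT.TT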